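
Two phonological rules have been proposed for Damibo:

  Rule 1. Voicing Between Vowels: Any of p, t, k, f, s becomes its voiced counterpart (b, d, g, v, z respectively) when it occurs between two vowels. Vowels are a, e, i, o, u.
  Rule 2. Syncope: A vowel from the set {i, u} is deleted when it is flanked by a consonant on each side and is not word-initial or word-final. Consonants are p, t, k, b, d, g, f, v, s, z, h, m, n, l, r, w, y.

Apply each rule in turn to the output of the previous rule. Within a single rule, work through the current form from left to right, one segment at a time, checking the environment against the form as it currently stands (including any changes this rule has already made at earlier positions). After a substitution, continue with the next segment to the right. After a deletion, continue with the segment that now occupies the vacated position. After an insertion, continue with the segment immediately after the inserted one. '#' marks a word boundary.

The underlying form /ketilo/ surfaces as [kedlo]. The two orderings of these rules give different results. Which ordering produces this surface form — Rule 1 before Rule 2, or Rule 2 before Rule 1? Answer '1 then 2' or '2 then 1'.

Order 1 then 2:
  1 Voicing Between Vowels: [ketilo] → [kedilo]
  2 Syncope: [kedilo] → [kedlo]
  result: [kedlo]
Order 2 then 1:
  2 Syncope: [ketilo] → [ketlo]
  1 Voicing Between Vowels: no change — [ketlo]
  result: [ketlo]

1 then 2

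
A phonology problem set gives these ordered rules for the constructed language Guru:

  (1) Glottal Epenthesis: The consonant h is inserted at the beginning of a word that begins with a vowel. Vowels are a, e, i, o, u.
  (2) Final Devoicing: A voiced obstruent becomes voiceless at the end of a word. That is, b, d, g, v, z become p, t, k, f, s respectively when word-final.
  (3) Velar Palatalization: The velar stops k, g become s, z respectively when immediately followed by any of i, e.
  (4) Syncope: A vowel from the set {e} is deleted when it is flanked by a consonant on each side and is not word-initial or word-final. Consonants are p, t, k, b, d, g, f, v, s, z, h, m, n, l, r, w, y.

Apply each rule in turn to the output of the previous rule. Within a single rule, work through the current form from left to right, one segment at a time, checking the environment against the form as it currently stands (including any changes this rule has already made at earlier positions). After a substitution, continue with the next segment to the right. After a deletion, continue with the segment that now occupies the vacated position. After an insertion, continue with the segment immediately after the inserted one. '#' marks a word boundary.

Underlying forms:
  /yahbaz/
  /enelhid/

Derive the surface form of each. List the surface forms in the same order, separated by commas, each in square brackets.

[yahbas], [hnlhit]

/yahbaz/:
  (1) Glottal Epenthesis: no change — [yahbaz]
  (2) Final Devoicing: [yahbaz] → [yahbas]
  (3) Velar Palatalization: no change — [yahbas]
  (4) Syncope: no change — [yahbas]
/enelhid/:
  (1) Glottal Epenthesis: [enelhid] → [henelhid]
  (2) Final Devoicing: [henelhid] → [henelhit]
  (3) Velar Palatalization: no change — [henelhit]
  (4) Syncope: [henelhit] → [hnlhit]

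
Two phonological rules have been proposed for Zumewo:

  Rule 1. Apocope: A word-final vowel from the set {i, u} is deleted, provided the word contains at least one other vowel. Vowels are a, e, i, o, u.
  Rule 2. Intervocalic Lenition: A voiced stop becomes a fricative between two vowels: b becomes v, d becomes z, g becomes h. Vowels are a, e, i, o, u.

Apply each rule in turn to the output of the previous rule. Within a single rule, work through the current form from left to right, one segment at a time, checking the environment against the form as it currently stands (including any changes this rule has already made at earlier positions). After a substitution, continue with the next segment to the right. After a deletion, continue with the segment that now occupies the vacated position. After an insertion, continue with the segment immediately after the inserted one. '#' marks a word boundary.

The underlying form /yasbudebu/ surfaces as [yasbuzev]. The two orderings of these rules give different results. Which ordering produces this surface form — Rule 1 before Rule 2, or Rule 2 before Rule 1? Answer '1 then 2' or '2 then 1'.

2 then 1

Order 1 then 2:
  1 Apocope: [yasbudebu] → [yasbudeb]
  2 Intervocalic Lenition: [yasbudeb] → [yasbuzeb]
  result: [yasbuzeb]
Order 2 then 1:
  2 Intervocalic Lenition: [yasbudebu] → [yasbuzevu]
  1 Apocope: [yasbuzevu] → [yasbuzev]
  result: [yasbuzev]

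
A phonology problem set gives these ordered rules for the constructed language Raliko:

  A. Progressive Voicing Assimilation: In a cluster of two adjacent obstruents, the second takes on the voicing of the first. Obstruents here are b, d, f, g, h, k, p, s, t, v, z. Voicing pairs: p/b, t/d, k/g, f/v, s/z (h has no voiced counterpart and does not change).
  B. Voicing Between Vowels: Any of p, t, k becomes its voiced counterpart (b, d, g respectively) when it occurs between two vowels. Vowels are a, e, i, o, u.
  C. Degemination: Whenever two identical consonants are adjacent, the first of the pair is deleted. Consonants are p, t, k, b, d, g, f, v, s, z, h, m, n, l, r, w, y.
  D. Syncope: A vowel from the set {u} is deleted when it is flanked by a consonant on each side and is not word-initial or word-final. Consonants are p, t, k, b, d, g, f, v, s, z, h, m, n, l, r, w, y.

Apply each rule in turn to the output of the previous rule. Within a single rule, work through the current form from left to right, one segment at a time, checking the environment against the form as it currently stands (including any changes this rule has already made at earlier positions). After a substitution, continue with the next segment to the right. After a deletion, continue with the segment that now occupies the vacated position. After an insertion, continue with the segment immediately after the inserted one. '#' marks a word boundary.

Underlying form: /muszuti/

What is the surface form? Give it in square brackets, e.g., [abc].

[msdi]

A Progressive Voicing Assimilation: [muszuti] → [mussuti]
B Voicing Between Vowels: [mussuti] → [mussudi]
C Degemination: [mussudi] → [musudi]
D Syncope: [musudi] → [msdi]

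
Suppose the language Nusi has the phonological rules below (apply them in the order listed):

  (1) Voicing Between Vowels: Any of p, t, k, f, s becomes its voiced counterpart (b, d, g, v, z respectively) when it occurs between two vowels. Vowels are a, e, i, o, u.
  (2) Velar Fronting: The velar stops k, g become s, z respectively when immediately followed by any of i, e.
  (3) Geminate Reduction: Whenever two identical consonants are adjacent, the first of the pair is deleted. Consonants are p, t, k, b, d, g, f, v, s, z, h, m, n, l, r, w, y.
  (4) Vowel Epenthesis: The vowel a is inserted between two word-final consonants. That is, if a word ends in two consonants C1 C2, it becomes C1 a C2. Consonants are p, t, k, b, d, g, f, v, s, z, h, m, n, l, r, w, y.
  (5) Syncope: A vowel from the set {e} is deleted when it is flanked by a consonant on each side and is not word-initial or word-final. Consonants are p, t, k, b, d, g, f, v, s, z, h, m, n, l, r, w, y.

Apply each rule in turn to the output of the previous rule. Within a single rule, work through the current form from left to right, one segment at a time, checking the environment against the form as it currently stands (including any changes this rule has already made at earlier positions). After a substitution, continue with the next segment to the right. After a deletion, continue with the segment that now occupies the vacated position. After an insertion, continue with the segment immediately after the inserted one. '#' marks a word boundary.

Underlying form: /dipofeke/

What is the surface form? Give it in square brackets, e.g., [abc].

[dibovze]

(1) Voicing Between Vowels: [dipofeke] → [dibovege]
(2) Velar Fronting: [dibovege] → [diboveze]
(3) Geminate Reduction: no change — [diboveze]
(4) Vowel Epenthesis: no change — [diboveze]
(5) Syncope: [diboveze] → [dibovze]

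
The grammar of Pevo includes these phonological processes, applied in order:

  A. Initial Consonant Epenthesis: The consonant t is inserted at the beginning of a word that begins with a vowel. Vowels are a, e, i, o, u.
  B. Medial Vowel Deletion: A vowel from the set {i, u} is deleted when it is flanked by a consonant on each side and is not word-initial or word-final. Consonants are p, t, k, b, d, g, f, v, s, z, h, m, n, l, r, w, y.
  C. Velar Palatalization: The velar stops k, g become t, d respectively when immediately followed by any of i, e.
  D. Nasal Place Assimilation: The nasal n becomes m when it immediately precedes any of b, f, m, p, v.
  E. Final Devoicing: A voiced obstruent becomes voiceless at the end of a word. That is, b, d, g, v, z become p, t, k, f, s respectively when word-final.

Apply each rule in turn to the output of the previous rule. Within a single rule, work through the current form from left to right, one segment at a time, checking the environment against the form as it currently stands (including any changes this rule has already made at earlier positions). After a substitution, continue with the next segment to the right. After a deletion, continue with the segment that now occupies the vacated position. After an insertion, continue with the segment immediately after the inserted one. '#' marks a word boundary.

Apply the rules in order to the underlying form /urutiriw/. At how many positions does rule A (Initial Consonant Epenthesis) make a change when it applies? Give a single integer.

1

A Initial Consonant Epenthesis: [urutiriw] → [turutiriw]
B Medial Vowel Deletion: [turutiriw] → [trtrw]
C Velar Palatalization: no change — [trtrw]
D Nasal Place Assimilation: no change — [trtrw]
E Final Devoicing: no change — [trtrw]
Rule A changed 1 position(s).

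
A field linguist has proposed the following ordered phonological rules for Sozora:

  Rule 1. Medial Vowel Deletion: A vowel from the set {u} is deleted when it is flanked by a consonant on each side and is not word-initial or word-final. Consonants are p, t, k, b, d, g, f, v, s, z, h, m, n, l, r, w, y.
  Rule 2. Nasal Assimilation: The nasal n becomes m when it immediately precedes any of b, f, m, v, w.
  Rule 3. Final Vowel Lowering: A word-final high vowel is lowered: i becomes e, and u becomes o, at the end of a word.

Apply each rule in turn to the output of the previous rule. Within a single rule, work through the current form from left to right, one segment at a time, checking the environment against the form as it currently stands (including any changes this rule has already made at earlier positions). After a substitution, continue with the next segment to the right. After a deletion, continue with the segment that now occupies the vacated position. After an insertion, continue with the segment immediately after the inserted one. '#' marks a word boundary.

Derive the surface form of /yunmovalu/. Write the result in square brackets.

Rule 1 Medial Vowel Deletion: [yunmovalu] → [ynmovalu]
Rule 2 Nasal Assimilation: [ynmovalu] → [ymmovalu]
Rule 3 Final Vowel Lowering: [ymmovalu] → [ymmovalo]

[ymmovalo]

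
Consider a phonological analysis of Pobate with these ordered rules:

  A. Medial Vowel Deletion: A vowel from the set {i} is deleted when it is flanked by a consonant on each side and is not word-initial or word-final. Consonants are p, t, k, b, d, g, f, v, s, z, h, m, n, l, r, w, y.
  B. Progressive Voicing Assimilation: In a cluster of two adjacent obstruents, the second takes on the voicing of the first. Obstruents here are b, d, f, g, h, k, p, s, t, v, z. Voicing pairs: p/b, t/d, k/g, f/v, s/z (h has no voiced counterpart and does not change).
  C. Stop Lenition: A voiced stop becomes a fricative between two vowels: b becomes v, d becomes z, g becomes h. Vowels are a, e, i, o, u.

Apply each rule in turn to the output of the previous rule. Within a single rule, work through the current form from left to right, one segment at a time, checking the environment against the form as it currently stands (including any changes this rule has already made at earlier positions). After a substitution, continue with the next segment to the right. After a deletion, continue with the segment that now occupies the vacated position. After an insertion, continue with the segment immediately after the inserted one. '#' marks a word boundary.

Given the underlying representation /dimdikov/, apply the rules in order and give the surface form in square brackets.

[dmdgov]

A Medial Vowel Deletion: [dimdikov] → [dmdkov]
B Progressive Voicing Assimilation: [dmdkov] → [dmdgov]
C Stop Lenition: no change — [dmdgov]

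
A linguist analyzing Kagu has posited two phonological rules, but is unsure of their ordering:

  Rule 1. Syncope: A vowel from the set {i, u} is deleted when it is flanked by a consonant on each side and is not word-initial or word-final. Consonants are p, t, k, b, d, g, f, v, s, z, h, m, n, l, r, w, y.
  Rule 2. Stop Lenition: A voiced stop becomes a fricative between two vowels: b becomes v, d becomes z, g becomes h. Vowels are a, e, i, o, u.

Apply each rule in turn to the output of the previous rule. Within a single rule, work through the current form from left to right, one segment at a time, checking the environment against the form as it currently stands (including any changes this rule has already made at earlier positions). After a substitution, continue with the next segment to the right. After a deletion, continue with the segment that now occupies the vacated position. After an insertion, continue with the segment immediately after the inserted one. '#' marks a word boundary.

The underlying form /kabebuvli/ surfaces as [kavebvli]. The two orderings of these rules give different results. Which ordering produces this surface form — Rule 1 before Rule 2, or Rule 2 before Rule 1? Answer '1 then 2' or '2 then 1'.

1 then 2

Order 1 then 2:
  1 Syncope: [kabebuvli] → [kabebvli]
  2 Stop Lenition: [kabebvli] → [kavebvli]
  result: [kavebvli]
Order 2 then 1:
  2 Stop Lenition: [kabebuvli] → [kavevuvli]
  1 Syncope: [kavevuvli] → [kavevvli]
  result: [kavevvli]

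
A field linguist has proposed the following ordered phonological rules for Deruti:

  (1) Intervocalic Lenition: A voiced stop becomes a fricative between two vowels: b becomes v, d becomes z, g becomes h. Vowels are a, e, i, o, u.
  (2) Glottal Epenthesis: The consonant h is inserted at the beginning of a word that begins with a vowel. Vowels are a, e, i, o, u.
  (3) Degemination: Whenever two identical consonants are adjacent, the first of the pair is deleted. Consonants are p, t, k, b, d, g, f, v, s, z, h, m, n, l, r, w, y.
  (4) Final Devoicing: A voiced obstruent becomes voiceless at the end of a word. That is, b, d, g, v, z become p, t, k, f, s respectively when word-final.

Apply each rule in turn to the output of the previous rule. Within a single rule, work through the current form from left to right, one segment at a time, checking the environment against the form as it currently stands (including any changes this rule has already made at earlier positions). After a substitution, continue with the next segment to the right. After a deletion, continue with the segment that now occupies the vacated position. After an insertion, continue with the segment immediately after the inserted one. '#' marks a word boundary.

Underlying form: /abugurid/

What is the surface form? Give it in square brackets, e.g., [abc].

(1) Intervocalic Lenition: [abugurid] → [avuhurid]
(2) Glottal Epenthesis: [avuhurid] → [havuhurid]
(3) Degemination: no change — [havuhurid]
(4) Final Devoicing: [havuhurid] → [havuhurit]

[havuhurit]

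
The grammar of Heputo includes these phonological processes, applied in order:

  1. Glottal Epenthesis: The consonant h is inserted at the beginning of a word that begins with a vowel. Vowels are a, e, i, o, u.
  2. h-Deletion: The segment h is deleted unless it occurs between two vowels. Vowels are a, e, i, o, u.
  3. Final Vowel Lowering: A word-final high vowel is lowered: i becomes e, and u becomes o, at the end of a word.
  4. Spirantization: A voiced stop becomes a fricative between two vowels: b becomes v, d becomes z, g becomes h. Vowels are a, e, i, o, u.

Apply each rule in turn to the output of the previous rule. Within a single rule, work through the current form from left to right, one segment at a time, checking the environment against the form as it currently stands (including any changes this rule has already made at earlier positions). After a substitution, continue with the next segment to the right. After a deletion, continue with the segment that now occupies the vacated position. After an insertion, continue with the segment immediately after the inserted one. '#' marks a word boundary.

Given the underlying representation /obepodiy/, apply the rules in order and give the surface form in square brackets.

[ovepoziy]

1 Glottal Epenthesis: [obepodiy] → [hobepodiy]
2 h-Deletion: [hobepodiy] → [obepodiy]
3 Final Vowel Lowering: no change — [obepodiy]
4 Spirantization: [obepodiy] → [ovepoziy]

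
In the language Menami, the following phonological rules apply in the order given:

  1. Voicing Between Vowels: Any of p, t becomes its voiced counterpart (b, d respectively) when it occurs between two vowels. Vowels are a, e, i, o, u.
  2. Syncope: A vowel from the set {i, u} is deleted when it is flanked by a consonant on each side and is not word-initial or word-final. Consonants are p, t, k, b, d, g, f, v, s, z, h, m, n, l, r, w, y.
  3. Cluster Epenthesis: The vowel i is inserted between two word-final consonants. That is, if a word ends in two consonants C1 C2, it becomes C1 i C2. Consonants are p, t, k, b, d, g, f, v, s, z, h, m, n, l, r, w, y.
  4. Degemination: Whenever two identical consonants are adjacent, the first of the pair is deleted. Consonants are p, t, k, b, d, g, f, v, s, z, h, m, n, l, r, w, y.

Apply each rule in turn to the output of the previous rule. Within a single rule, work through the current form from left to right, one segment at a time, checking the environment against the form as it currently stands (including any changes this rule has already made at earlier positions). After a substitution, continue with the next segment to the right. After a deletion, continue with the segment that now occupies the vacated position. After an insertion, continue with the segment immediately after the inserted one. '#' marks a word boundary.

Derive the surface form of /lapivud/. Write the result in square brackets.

1 Voicing Between Vowels: [lapivud] → [labivud]
2 Syncope: [labivud] → [labvd]
3 Cluster Epenthesis: [labvd] → [labvid]
4 Degemination: no change — [labvid]

[labvid]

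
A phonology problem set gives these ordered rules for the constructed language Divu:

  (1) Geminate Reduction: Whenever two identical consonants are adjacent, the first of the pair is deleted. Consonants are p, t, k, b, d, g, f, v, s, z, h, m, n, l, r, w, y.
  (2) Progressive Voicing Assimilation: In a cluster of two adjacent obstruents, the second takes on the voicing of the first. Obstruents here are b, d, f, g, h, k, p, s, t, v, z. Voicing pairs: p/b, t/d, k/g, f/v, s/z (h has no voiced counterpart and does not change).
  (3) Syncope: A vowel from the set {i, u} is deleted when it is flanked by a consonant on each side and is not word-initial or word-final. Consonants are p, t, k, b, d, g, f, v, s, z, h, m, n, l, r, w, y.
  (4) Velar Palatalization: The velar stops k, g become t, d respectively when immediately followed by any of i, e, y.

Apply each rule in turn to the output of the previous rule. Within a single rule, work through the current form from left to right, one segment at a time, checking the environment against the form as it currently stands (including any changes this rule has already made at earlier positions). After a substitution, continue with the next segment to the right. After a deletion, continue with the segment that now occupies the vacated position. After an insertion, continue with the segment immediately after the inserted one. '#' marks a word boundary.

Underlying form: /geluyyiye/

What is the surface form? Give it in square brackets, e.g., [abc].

(1) Geminate Reduction: [geluyyiye] → [geluyiye]
(2) Progressive Voicing Assimilation: no change — [geluyiye]
(3) Syncope: [geluyiye] → [gelyye]
(4) Velar Palatalization: [gelyye] → [delyye]

[delyye]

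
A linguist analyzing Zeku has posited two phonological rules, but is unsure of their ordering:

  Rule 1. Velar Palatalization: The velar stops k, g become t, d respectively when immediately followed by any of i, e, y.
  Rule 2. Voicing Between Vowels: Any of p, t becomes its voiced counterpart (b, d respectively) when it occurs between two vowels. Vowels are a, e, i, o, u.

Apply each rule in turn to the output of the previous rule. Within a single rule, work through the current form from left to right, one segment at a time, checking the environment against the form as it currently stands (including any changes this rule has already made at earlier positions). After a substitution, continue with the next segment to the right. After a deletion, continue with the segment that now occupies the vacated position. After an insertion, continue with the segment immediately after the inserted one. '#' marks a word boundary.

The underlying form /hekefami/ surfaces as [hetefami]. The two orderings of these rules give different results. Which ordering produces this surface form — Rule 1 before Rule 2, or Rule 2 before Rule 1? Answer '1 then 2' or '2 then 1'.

2 then 1

Order 1 then 2:
  1 Velar Palatalization: [hekefami] → [hetefami]
  2 Voicing Between Vowels: [hetefami] → [hedefami]
  result: [hedefami]
Order 2 then 1:
  2 Voicing Between Vowels: no change — [hekefami]
  1 Velar Palatalization: [hekefami] → [hetefami]
  result: [hetefami]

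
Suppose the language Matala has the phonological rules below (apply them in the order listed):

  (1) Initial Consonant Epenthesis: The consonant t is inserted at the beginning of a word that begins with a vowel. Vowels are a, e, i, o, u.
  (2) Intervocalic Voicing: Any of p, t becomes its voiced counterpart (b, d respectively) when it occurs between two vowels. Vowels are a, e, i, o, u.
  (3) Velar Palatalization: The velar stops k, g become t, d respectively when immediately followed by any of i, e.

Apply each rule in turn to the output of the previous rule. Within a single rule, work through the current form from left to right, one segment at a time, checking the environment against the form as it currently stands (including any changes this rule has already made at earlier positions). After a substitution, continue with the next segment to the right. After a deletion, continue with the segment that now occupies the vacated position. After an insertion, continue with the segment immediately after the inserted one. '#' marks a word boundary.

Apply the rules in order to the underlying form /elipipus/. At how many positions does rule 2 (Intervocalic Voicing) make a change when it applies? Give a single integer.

2

(1) Initial Consonant Epenthesis: [elipipus] → [telipipus]
(2) Intervocalic Voicing: [telipipus] → [telibibus]
(3) Velar Palatalization: no change — [telibibus]
Rule 2 changed 2 position(s).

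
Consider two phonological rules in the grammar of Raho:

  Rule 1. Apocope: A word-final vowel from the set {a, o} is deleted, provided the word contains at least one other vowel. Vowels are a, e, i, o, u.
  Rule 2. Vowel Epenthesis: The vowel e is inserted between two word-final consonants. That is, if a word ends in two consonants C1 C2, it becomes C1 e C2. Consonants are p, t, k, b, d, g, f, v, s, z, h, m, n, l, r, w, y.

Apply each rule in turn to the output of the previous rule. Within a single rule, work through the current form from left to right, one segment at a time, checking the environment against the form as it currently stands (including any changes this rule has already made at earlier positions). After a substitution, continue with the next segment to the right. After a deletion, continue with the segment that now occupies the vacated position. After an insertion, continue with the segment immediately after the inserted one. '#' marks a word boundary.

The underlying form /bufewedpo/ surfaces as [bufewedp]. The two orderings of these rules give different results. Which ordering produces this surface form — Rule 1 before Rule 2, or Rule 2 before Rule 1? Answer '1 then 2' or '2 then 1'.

Order 1 then 2:
  1 Apocope: [bufewedpo] → [bufewedp]
  2 Vowel Epenthesis: [bufewedp] → [bufewedep]
  result: [bufewedep]
Order 2 then 1:
  2 Vowel Epenthesis: no change — [bufewedpo]
  1 Apocope: [bufewedpo] → [bufewedp]
  result: [bufewedp]

2 then 1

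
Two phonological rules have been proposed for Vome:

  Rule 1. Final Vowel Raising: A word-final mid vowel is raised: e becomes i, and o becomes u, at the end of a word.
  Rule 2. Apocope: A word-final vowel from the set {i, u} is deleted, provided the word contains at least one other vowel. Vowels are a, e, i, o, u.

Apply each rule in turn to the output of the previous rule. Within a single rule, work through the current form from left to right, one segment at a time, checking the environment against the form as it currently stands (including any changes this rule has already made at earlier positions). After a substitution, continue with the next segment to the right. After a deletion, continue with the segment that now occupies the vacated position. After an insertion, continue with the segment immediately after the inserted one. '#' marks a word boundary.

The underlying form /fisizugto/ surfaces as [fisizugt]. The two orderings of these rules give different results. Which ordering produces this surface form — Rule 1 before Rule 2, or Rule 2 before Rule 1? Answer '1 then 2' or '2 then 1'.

Order 1 then 2:
  1 Final Vowel Raising: [fisizugto] → [fisizugtu]
  2 Apocope: [fisizugtu] → [fisizugt]
  result: [fisizugt]
Order 2 then 1:
  2 Apocope: no change — [fisizugto]
  1 Final Vowel Raising: [fisizugto] → [fisizugtu]
  result: [fisizugtu]

1 then 2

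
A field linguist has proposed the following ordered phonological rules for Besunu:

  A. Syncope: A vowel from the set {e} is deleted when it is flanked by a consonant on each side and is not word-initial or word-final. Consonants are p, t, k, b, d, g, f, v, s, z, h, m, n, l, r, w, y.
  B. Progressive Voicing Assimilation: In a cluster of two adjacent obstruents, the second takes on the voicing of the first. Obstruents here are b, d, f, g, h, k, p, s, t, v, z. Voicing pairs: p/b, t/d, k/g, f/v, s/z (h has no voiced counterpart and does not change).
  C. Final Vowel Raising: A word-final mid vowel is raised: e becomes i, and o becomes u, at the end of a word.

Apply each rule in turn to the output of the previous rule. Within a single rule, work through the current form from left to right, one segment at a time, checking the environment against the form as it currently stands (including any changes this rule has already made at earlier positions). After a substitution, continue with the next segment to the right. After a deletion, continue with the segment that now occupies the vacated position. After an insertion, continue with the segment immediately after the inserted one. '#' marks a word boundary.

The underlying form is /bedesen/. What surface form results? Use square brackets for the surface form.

A Syncope: [bedesen] → [bdsn]
B Progressive Voicing Assimilation: [bdsn] → [bdzn]
C Final Vowel Raising: no change — [bdzn]

[bdzn]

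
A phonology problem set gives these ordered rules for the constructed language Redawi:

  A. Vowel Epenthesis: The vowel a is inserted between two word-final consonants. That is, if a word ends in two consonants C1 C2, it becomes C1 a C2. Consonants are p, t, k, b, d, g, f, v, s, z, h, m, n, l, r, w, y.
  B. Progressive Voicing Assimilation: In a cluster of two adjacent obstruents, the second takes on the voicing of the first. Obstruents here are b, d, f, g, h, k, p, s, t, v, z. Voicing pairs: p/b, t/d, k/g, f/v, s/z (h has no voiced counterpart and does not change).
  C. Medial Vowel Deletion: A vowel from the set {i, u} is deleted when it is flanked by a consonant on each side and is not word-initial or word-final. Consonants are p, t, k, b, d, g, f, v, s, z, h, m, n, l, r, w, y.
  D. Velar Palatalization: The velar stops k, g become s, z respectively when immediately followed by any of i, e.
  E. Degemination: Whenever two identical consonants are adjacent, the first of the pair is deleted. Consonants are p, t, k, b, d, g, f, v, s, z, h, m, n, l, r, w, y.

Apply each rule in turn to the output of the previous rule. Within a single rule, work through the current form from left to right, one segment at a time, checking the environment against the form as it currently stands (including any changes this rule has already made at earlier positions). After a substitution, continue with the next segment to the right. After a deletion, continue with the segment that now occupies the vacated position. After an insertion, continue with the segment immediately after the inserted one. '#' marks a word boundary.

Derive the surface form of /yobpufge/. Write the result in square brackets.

A Vowel Epenthesis: no change — [yobpufge]
B Progressive Voicing Assimilation: [yobpufge] → [yobbufke]
C Medial Vowel Deletion: [yobbufke] → [yobbfke]
D Velar Palatalization: [yobbfke] → [yobbfse]
E Degemination: [yobbfse] → [yobfse]

[yobfse]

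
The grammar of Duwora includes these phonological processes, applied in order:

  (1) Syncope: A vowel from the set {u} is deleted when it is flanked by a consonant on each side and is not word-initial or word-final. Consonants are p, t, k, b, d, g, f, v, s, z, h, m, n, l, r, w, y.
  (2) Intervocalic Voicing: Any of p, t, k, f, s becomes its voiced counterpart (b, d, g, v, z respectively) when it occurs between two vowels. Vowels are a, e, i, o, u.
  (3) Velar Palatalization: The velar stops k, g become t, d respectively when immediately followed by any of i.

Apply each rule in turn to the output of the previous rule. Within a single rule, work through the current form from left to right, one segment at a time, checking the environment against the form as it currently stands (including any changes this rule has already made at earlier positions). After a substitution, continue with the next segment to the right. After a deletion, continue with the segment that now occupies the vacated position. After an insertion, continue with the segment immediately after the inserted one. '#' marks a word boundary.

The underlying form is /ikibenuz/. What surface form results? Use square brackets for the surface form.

(1) Syncope: [ikibenuz] → [ikibenz]
(2) Intervocalic Voicing: [ikibenz] → [igibenz]
(3) Velar Palatalization: [igibenz] → [idibenz]

[idibenz]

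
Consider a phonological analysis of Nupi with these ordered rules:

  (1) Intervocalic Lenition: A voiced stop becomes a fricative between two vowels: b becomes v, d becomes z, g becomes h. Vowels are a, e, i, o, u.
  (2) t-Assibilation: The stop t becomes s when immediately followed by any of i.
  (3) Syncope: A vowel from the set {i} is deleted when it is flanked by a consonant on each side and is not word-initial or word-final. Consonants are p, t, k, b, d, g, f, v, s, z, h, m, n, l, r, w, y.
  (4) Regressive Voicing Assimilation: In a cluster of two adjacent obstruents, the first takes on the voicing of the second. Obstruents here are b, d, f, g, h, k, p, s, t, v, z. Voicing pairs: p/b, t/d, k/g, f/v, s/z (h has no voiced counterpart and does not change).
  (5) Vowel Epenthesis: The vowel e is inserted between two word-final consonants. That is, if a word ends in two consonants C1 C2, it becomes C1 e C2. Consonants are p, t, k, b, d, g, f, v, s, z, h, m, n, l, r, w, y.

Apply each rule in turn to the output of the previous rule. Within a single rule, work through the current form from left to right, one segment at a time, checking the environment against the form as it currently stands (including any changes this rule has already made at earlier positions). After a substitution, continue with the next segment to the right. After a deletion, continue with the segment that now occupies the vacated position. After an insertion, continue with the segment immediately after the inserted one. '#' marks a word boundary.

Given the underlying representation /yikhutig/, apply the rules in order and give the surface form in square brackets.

(1) Intervocalic Lenition: no change — [yikhutig]
(2) t-Assibilation: [yikhutig] → [yikhusig]
(3) Syncope: [yikhusig] → [ykhusg]
(4) Regressive Voicing Assimilation: [ykhusg] → [ykhuzg]
(5) Vowel Epenthesis: [ykhuzg] → [ykhuzeg]

[ykhuzeg]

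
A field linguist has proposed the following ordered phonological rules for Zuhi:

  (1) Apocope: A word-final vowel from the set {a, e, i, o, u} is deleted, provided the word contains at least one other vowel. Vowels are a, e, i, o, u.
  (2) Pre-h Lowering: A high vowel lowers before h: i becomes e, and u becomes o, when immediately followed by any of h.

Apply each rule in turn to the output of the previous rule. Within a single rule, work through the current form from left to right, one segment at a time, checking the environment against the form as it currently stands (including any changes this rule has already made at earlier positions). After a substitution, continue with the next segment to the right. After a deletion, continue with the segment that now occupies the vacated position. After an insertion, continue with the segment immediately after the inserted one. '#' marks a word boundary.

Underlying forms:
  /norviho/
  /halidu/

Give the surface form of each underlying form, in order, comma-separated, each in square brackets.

[norveh], [halid]

/norviho/:
  (1) Apocope: [norviho] → [norvih]
  (2) Pre-h Lowering: [norvih] → [norveh]
/halidu/:
  (1) Apocope: [halidu] → [halid]
  (2) Pre-h Lowering: no change — [halid]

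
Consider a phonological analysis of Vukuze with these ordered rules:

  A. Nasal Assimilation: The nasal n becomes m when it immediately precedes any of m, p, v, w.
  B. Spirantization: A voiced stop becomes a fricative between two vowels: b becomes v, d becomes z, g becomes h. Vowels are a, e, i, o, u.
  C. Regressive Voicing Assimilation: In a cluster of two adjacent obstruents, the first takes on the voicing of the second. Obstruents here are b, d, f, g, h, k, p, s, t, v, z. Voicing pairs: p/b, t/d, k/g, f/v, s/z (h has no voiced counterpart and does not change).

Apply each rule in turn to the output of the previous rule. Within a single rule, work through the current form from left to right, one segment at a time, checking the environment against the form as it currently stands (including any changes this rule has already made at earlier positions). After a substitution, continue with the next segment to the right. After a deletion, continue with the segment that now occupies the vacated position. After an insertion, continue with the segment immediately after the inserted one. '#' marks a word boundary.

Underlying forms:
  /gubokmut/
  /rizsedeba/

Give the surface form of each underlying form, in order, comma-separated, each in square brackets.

[guvokmut], [rissezeva]

/gubokmut/:
  A Nasal Assimilation: no change — [gubokmut]
  B Spirantization: [gubokmut] → [guvokmut]
  C Regressive Voicing Assimilation: no change — [guvokmut]
/rizsedeba/:
  A Nasal Assimilation: no change — [rizsedeba]
  B Spirantization: [rizsedeba] → [rizsezeva]
  C Regressive Voicing Assimilation: [rizsezeva] → [rissezeva]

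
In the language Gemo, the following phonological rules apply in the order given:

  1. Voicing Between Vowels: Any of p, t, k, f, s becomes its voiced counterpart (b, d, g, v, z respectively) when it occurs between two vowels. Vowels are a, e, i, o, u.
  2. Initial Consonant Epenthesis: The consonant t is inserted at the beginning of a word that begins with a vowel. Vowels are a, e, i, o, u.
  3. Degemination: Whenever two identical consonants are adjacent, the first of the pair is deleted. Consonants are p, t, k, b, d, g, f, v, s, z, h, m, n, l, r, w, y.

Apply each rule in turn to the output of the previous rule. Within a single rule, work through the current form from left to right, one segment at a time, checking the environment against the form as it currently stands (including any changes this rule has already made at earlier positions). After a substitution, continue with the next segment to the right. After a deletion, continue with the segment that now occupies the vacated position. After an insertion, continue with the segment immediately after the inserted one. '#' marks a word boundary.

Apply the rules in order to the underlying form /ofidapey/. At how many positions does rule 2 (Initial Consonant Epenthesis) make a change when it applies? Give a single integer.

1

1 Voicing Between Vowels: [ofidapey] → [ovidabey]
2 Initial Consonant Epenthesis: [ovidabey] → [tovidabey]
3 Degemination: no change — [tovidabey]
Rule 2 changed 1 position(s).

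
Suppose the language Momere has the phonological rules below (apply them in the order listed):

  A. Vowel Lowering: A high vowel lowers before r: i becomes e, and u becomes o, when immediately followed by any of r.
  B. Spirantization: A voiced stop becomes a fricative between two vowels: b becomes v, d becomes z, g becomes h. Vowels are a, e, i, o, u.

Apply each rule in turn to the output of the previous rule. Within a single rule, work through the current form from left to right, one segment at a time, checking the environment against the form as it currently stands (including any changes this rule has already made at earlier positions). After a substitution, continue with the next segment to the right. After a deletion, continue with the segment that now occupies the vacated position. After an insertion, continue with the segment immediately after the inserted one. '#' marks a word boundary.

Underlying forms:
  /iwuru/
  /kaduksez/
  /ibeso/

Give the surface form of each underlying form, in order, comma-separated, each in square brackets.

[iworu], [kazuksez], [iveso]

/iwuru/:
  A Vowel Lowering: [iwuru] → [iworu]
  B Spirantization: no change — [iworu]
/kaduksez/:
  A Vowel Lowering: no change — [kaduksez]
  B Spirantization: [kaduksez] → [kazuksez]
/ibeso/:
  A Vowel Lowering: no change — [ibeso]
  B Spirantization: [ibeso] → [iveso]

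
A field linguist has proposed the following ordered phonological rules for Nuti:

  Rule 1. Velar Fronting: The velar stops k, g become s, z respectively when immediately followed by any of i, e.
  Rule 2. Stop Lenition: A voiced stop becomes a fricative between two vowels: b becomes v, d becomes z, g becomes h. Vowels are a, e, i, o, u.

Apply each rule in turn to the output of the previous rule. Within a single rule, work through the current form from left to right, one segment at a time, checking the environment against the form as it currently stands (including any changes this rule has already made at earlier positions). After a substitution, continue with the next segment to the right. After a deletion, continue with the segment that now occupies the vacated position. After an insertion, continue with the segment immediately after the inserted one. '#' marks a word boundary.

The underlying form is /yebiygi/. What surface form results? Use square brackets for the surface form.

[yeviyzi]

Rule 1 Velar Fronting: [yebiygi] → [yebiyzi]
Rule 2 Stop Lenition: [yebiyzi] → [yeviyzi]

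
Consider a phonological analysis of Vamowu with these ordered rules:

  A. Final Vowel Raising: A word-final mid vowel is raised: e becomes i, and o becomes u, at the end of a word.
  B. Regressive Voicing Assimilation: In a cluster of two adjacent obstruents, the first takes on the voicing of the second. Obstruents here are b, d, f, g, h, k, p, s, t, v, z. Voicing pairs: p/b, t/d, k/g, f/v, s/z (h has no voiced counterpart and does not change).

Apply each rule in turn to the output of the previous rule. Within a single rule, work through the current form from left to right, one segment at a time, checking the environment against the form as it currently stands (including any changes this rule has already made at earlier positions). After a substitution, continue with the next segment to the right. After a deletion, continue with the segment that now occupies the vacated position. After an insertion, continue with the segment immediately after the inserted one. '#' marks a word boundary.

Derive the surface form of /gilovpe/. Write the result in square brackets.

[gilofpi]

A Final Vowel Raising: [gilovpe] → [gilovpi]
B Regressive Voicing Assimilation: [gilovpi] → [gilofpi]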